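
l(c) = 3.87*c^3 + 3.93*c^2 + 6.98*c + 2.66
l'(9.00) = 1018.13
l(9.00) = 3205.04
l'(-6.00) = 377.78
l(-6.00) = -733.66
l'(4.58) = 286.51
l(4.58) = 488.86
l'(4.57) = 285.37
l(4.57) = 486.00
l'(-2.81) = 76.57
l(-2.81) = -71.79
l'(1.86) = 61.77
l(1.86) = 54.14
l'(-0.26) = 5.72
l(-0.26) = 1.04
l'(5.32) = 377.39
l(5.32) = 733.72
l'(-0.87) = 8.93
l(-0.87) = -2.99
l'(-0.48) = 5.88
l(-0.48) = -0.21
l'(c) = 11.61*c^2 + 7.86*c + 6.98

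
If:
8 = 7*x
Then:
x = 8/7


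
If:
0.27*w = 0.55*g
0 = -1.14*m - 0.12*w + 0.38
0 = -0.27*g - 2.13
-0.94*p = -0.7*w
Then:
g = -7.89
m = 2.02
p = -11.97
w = -16.07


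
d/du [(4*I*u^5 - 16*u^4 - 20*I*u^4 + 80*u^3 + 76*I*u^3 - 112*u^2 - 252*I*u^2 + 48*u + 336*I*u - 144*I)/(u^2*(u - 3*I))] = (8*I*u^6 + u^5*(20 - 20*I) + u^4*(-120 + 96*I) + u^3*(340 + 12*I) + u^2*(-96 - 672*I) + u*(-1008 + 576*I) + 864)/(u^5 - 6*I*u^4 - 9*u^3)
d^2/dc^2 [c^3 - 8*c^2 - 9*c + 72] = 6*c - 16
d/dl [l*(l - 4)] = 2*l - 4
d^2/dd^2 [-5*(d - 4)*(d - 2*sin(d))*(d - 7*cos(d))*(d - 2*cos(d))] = -10*d^3*sin(d) - 45*d^3*cos(d) - 230*d^2*sin(d) + 180*d^2*sin(2*d) + 240*d^2*cos(d) + 140*d^2*cos(2*d) - 60*d^2 + 745*d*sin(d) - 440*d*sin(2*d) - 315*d*sin(3*d) + 110*d*cos(d) - 920*d*cos(2*d) + 120*d + 60*sin(d) + 1260*sin(3*d) - 290*cos(d) + 210*cos(3*d) + 650*sqrt(2)*cos(2*d + pi/4) - 70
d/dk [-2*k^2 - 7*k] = -4*k - 7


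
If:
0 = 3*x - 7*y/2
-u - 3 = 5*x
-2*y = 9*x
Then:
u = -3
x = 0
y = 0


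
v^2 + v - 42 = (v - 6)*(v + 7)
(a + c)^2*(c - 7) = a^2*c - 7*a^2 + 2*a*c^2 - 14*a*c + c^3 - 7*c^2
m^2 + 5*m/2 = m*(m + 5/2)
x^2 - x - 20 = (x - 5)*(x + 4)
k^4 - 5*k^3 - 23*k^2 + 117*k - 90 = (k - 6)*(k - 3)*(k - 1)*(k + 5)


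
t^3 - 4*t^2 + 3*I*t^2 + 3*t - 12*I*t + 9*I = (t - 3)*(t - 1)*(t + 3*I)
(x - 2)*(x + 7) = x^2 + 5*x - 14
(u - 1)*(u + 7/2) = u^2 + 5*u/2 - 7/2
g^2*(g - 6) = g^3 - 6*g^2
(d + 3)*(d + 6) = d^2 + 9*d + 18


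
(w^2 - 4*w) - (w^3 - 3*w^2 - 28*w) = -w^3 + 4*w^2 + 24*w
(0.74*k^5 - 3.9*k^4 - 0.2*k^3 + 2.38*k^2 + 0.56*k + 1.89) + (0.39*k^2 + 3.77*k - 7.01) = 0.74*k^5 - 3.9*k^4 - 0.2*k^3 + 2.77*k^2 + 4.33*k - 5.12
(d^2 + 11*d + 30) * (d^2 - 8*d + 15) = d^4 + 3*d^3 - 43*d^2 - 75*d + 450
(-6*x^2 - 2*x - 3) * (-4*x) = 24*x^3 + 8*x^2 + 12*x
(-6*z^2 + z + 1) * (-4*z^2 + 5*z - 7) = 24*z^4 - 34*z^3 + 43*z^2 - 2*z - 7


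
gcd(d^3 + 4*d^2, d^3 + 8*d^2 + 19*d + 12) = d + 4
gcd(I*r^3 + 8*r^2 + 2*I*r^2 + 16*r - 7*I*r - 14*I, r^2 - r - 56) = 1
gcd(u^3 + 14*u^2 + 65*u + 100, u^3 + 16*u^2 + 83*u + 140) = u^2 + 9*u + 20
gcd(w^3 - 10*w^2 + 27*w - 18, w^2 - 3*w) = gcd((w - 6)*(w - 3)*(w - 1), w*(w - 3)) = w - 3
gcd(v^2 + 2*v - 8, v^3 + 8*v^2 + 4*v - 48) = v^2 + 2*v - 8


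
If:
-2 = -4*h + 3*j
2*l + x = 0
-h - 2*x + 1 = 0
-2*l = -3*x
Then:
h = 1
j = 2/3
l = 0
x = 0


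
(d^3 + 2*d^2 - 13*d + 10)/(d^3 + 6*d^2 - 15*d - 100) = (d^2 - 3*d + 2)/(d^2 + d - 20)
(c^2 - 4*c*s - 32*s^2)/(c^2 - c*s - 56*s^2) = (c + 4*s)/(c + 7*s)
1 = 1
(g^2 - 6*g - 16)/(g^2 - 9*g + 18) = (g^2 - 6*g - 16)/(g^2 - 9*g + 18)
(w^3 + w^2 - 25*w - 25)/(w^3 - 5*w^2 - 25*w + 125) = (w + 1)/(w - 5)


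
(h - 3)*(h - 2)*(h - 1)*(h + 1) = h^4 - 5*h^3 + 5*h^2 + 5*h - 6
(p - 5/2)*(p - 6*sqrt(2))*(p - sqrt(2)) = p^3 - 7*sqrt(2)*p^2 - 5*p^2/2 + 12*p + 35*sqrt(2)*p/2 - 30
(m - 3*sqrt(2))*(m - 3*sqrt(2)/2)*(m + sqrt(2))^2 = m^4 - 5*sqrt(2)*m^3/2 - 7*m^2 + 9*sqrt(2)*m + 18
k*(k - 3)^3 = k^4 - 9*k^3 + 27*k^2 - 27*k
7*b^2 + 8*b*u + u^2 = (b + u)*(7*b + u)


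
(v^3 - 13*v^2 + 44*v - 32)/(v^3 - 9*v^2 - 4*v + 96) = (v - 1)/(v + 3)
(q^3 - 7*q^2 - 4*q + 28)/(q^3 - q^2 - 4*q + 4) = (q - 7)/(q - 1)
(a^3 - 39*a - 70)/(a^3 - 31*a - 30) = (-a^3 + 39*a + 70)/(-a^3 + 31*a + 30)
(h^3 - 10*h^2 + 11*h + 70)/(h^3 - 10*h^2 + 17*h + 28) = (h^2 - 3*h - 10)/(h^2 - 3*h - 4)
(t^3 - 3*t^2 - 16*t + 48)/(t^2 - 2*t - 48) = (-t^3 + 3*t^2 + 16*t - 48)/(-t^2 + 2*t + 48)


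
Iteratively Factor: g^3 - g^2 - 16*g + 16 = (g - 4)*(g^2 + 3*g - 4) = (g - 4)*(g + 4)*(g - 1)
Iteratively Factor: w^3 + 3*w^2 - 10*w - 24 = (w - 3)*(w^2 + 6*w + 8) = (w - 3)*(w + 2)*(w + 4)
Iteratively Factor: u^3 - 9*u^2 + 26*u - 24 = (u - 3)*(u^2 - 6*u + 8) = (u - 4)*(u - 3)*(u - 2)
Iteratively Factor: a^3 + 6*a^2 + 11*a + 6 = (a + 3)*(a^2 + 3*a + 2) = (a + 1)*(a + 3)*(a + 2)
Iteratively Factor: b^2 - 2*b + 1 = (b - 1)*(b - 1)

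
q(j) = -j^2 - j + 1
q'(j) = -2*j - 1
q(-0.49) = 1.25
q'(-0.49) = -0.02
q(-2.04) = -1.12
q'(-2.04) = 3.08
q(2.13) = -5.67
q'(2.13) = -5.26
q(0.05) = 0.95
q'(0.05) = -1.10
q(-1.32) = 0.58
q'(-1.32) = 1.64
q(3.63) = -15.81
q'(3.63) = -8.26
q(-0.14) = 1.12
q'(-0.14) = -0.72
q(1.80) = -4.04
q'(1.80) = -4.60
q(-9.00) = -71.00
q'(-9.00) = 17.00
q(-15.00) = -209.00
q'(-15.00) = 29.00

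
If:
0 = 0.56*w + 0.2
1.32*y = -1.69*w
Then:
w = -0.36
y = 0.46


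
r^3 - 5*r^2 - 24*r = r*(r - 8)*(r + 3)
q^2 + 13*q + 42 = (q + 6)*(q + 7)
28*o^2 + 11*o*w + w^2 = (4*o + w)*(7*o + w)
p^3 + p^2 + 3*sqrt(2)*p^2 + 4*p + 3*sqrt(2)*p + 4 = (p + 1)*(p + sqrt(2))*(p + 2*sqrt(2))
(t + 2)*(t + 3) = t^2 + 5*t + 6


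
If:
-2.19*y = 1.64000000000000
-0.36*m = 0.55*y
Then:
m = 1.14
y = -0.75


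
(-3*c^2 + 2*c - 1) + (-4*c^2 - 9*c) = -7*c^2 - 7*c - 1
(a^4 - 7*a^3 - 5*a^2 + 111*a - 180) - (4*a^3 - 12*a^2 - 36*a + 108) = a^4 - 11*a^3 + 7*a^2 + 147*a - 288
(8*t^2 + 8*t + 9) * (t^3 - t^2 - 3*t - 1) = 8*t^5 - 23*t^3 - 41*t^2 - 35*t - 9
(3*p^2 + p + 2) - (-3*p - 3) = 3*p^2 + 4*p + 5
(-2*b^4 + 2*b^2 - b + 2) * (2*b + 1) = -4*b^5 - 2*b^4 + 4*b^3 + 3*b + 2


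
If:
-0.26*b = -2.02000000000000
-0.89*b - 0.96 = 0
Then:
No Solution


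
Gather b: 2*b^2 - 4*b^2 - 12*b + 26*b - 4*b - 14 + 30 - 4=-2*b^2 + 10*b + 12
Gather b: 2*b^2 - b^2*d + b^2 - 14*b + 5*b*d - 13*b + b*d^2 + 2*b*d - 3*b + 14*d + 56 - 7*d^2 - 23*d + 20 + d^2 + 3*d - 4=b^2*(3 - d) + b*(d^2 + 7*d - 30) - 6*d^2 - 6*d + 72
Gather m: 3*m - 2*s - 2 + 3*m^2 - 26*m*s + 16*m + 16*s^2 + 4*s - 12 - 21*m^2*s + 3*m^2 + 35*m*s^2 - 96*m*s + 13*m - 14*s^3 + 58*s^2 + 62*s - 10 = m^2*(6 - 21*s) + m*(35*s^2 - 122*s + 32) - 14*s^3 + 74*s^2 + 64*s - 24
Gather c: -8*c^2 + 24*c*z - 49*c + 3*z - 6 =-8*c^2 + c*(24*z - 49) + 3*z - 6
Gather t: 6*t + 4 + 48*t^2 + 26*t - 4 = 48*t^2 + 32*t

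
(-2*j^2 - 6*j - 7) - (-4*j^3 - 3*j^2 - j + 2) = 4*j^3 + j^2 - 5*j - 9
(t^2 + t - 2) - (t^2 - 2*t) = 3*t - 2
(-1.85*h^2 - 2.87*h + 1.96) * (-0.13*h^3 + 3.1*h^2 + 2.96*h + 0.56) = 0.2405*h^5 - 5.3619*h^4 - 14.6278*h^3 - 3.4552*h^2 + 4.1944*h + 1.0976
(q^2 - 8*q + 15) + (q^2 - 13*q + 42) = 2*q^2 - 21*q + 57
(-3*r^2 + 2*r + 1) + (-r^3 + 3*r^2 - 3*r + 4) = -r^3 - r + 5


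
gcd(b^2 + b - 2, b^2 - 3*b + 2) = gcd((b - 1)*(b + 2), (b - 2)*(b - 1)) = b - 1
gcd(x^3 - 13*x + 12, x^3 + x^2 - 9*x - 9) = x - 3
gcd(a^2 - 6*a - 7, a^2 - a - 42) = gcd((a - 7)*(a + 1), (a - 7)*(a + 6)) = a - 7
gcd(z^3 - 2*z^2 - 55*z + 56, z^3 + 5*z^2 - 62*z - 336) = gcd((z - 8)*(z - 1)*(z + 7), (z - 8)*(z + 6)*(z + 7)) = z^2 - z - 56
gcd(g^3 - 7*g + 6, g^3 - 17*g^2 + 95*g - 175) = 1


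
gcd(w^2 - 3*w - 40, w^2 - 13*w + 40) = w - 8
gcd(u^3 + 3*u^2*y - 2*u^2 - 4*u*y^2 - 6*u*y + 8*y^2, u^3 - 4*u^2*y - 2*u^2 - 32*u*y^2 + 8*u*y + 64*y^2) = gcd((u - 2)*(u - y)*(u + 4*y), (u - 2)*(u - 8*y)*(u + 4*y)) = u^2 + 4*u*y - 2*u - 8*y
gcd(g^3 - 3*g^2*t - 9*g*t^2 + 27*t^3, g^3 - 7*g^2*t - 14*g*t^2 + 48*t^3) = g + 3*t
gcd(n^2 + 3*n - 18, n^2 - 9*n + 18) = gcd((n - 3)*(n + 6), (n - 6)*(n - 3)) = n - 3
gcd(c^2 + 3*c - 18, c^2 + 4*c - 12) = c + 6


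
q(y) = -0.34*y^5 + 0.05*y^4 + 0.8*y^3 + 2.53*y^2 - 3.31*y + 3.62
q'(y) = -1.7*y^4 + 0.2*y^3 + 2.4*y^2 + 5.06*y - 3.31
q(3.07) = -47.83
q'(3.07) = -110.38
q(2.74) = -19.69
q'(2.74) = -63.13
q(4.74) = -658.31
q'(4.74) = -762.25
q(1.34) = 4.34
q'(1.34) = 2.78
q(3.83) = -196.44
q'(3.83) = -303.29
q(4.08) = -283.98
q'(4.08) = -400.20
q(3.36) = -87.82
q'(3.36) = -168.30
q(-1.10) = 9.88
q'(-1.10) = -8.73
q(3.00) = -40.51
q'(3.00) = -98.83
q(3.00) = -40.51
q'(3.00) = -98.83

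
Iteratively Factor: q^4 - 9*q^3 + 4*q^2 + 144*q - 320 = (q - 4)*(q^3 - 5*q^2 - 16*q + 80) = (q - 4)*(q + 4)*(q^2 - 9*q + 20) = (q - 5)*(q - 4)*(q + 4)*(q - 4)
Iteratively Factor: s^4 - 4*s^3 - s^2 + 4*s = (s)*(s^3 - 4*s^2 - s + 4) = s*(s + 1)*(s^2 - 5*s + 4) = s*(s - 4)*(s + 1)*(s - 1)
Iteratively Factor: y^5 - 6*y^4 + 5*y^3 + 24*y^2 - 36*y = (y - 3)*(y^4 - 3*y^3 - 4*y^2 + 12*y) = y*(y - 3)*(y^3 - 3*y^2 - 4*y + 12) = y*(y - 3)^2*(y^2 - 4) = y*(y - 3)^2*(y + 2)*(y - 2)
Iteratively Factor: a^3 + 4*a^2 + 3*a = (a + 1)*(a^2 + 3*a) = a*(a + 1)*(a + 3)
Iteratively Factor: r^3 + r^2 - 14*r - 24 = (r + 2)*(r^2 - r - 12) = (r - 4)*(r + 2)*(r + 3)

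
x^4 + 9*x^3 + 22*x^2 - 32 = (x - 1)*(x + 2)*(x + 4)^2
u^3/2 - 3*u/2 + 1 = (u/2 + 1)*(u - 1)^2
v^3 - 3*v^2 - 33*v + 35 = (v - 7)*(v - 1)*(v + 5)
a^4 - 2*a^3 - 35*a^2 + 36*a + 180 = (a - 6)*(a - 3)*(a + 2)*(a + 5)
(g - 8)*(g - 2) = g^2 - 10*g + 16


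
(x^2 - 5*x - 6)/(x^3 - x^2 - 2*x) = (x - 6)/(x*(x - 2))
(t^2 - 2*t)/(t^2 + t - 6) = t/(t + 3)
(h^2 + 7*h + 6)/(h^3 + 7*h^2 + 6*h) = 1/h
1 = 1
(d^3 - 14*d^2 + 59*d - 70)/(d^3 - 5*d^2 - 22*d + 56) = (d - 5)/(d + 4)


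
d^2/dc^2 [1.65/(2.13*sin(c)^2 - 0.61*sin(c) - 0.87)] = (29.94354*sin(c)^4 - 6.431535*sin(c)^3 - 32.070885*sin(c)^2 + 11.987415*sin(c) - 7.34316)/(-2.13*sin(c)^2 + 0.61*sin(c) + 0.87)^3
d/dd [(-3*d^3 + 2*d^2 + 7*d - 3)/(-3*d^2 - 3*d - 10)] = (9*d^4 + 18*d^3 + 105*d^2 - 58*d - 79)/(9*d^4 + 18*d^3 + 69*d^2 + 60*d + 100)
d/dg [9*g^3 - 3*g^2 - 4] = 3*g*(9*g - 2)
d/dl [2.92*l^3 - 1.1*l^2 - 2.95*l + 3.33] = 8.76*l^2 - 2.2*l - 2.95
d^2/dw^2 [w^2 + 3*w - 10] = 2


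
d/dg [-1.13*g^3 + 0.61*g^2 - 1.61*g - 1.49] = -3.39*g^2 + 1.22*g - 1.61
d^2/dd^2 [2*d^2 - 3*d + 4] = 4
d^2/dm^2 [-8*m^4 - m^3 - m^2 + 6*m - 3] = -96*m^2 - 6*m - 2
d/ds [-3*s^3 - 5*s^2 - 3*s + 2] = -9*s^2 - 10*s - 3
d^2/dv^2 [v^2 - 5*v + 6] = 2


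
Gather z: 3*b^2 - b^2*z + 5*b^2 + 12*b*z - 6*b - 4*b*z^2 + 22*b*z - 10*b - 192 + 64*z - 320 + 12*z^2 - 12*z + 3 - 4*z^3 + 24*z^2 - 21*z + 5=8*b^2 - 16*b - 4*z^3 + z^2*(36 - 4*b) + z*(-b^2 + 34*b + 31) - 504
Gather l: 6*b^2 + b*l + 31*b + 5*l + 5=6*b^2 + 31*b + l*(b + 5) + 5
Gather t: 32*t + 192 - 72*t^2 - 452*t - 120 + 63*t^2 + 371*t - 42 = -9*t^2 - 49*t + 30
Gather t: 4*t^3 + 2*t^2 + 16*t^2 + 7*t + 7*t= 4*t^3 + 18*t^2 + 14*t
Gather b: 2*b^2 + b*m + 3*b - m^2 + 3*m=2*b^2 + b*(m + 3) - m^2 + 3*m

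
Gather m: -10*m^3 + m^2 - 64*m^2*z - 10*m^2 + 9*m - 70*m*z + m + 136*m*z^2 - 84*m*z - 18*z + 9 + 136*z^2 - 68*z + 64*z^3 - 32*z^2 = -10*m^3 + m^2*(-64*z - 9) + m*(136*z^2 - 154*z + 10) + 64*z^3 + 104*z^2 - 86*z + 9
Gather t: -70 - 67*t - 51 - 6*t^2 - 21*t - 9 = -6*t^2 - 88*t - 130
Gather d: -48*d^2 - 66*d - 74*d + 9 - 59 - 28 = -48*d^2 - 140*d - 78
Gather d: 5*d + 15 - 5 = 5*d + 10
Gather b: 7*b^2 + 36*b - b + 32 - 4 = 7*b^2 + 35*b + 28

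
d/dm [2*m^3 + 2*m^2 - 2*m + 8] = 6*m^2 + 4*m - 2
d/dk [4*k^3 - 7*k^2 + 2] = 2*k*(6*k - 7)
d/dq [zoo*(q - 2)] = zoo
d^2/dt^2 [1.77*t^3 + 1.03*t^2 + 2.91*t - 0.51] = 10.62*t + 2.06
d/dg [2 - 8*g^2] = -16*g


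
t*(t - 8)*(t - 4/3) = t^3 - 28*t^2/3 + 32*t/3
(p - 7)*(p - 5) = p^2 - 12*p + 35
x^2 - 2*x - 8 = (x - 4)*(x + 2)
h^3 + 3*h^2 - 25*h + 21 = (h - 3)*(h - 1)*(h + 7)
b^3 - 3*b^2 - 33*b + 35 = (b - 7)*(b - 1)*(b + 5)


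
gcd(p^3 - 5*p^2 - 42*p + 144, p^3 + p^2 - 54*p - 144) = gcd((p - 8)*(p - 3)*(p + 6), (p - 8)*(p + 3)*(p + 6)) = p^2 - 2*p - 48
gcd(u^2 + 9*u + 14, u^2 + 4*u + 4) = u + 2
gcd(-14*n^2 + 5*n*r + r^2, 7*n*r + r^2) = 7*n + r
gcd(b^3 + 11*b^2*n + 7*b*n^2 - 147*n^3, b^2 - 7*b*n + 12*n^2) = b - 3*n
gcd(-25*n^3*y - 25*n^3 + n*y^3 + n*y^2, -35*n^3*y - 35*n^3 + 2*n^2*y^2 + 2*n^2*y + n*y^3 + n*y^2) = -5*n^2*y - 5*n^2 + n*y^2 + n*y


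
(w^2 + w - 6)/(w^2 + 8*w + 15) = (w - 2)/(w + 5)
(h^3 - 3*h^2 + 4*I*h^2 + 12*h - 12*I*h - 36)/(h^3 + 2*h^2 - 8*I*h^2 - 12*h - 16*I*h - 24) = (h^2 + h*(-3 + 6*I) - 18*I)/(h^2 + h*(2 - 6*I) - 12*I)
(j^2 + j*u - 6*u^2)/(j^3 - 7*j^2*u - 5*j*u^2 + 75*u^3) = (j - 2*u)/(j^2 - 10*j*u + 25*u^2)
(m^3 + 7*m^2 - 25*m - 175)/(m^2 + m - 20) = (m^2 + 2*m - 35)/(m - 4)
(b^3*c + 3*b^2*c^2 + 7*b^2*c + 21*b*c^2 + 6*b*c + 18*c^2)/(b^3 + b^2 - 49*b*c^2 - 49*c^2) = c*(b^2 + 3*b*c + 6*b + 18*c)/(b^2 - 49*c^2)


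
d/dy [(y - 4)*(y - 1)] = 2*y - 5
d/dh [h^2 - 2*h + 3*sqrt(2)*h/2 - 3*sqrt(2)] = 2*h - 2 + 3*sqrt(2)/2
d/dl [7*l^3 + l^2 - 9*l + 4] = 21*l^2 + 2*l - 9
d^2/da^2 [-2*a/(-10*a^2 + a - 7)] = 4*(a*(20*a - 1)^2 + (1 - 30*a)*(10*a^2 - a + 7))/(10*a^2 - a + 7)^3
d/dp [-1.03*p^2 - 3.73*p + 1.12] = -2.06*p - 3.73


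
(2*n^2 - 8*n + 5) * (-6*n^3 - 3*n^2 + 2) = -12*n^5 + 42*n^4 - 6*n^3 - 11*n^2 - 16*n + 10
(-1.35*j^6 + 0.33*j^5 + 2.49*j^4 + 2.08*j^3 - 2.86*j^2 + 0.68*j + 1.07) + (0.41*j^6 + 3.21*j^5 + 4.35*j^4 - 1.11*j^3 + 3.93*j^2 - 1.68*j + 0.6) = -0.94*j^6 + 3.54*j^5 + 6.84*j^4 + 0.97*j^3 + 1.07*j^2 - 1.0*j + 1.67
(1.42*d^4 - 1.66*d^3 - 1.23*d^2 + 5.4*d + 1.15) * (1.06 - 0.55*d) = -0.781*d^5 + 2.4182*d^4 - 1.0831*d^3 - 4.2738*d^2 + 5.0915*d + 1.219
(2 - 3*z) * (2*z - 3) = -6*z^2 + 13*z - 6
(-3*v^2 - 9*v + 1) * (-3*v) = 9*v^3 + 27*v^2 - 3*v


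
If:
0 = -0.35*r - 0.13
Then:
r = -0.37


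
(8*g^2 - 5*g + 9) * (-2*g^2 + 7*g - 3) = -16*g^4 + 66*g^3 - 77*g^2 + 78*g - 27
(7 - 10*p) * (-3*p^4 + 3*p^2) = 30*p^5 - 21*p^4 - 30*p^3 + 21*p^2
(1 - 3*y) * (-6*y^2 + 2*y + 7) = 18*y^3 - 12*y^2 - 19*y + 7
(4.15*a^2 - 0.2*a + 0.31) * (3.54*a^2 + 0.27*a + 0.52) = 14.691*a^4 + 0.4125*a^3 + 3.2014*a^2 - 0.0203*a + 0.1612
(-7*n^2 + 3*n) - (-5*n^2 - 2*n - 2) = -2*n^2 + 5*n + 2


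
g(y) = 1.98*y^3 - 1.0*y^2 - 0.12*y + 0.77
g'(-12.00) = 879.24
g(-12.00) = -3563.23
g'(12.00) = 831.24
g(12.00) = 3276.77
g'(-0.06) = 0.02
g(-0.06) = 0.77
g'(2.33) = 27.47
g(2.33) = 20.11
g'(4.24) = 98.19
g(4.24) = 133.21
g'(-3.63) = 85.41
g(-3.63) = -106.68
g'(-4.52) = 130.28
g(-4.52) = -201.96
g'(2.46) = 30.91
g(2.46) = 23.90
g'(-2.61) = 45.56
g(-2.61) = -40.93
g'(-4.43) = 125.31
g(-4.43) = -190.46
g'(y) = 5.94*y^2 - 2.0*y - 0.12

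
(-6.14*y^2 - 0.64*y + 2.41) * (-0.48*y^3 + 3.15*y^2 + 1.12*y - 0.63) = 2.9472*y^5 - 19.0338*y^4 - 10.0496*y^3 + 10.7429*y^2 + 3.1024*y - 1.5183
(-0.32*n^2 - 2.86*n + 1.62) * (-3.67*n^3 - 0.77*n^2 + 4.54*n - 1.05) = 1.1744*n^5 + 10.7426*n^4 - 5.196*n^3 - 13.8958*n^2 + 10.3578*n - 1.701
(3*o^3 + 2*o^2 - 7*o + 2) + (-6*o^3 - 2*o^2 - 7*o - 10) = -3*o^3 - 14*o - 8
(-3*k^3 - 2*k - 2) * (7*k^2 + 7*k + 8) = -21*k^5 - 21*k^4 - 38*k^3 - 28*k^2 - 30*k - 16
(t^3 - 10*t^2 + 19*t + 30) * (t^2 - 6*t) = t^5 - 16*t^4 + 79*t^3 - 84*t^2 - 180*t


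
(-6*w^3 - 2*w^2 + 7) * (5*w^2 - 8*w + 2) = -30*w^5 + 38*w^4 + 4*w^3 + 31*w^2 - 56*w + 14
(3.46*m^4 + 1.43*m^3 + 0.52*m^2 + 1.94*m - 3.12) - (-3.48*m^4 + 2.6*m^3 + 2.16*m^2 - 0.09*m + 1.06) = 6.94*m^4 - 1.17*m^3 - 1.64*m^2 + 2.03*m - 4.18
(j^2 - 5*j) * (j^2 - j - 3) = j^4 - 6*j^3 + 2*j^2 + 15*j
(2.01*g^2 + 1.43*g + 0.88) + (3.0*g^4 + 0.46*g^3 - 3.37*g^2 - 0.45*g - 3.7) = 3.0*g^4 + 0.46*g^3 - 1.36*g^2 + 0.98*g - 2.82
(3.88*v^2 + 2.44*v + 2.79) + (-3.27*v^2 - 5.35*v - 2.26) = 0.61*v^2 - 2.91*v + 0.53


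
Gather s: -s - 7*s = -8*s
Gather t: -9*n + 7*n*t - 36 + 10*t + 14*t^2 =-9*n + 14*t^2 + t*(7*n + 10) - 36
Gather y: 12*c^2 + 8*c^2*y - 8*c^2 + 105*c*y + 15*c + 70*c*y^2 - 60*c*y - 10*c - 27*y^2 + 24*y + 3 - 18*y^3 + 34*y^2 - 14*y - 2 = 4*c^2 + 5*c - 18*y^3 + y^2*(70*c + 7) + y*(8*c^2 + 45*c + 10) + 1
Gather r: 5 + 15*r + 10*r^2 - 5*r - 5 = 10*r^2 + 10*r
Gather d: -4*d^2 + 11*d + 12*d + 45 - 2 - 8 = -4*d^2 + 23*d + 35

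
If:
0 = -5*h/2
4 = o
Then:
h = 0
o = 4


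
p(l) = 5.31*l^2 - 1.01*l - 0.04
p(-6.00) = 197.18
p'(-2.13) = -23.63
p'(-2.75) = -30.22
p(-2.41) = 33.24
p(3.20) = 51.10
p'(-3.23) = -35.31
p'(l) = 10.62*l - 1.01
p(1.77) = 14.81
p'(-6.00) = -64.73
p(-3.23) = 58.62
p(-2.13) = 26.20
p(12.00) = 752.48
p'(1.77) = 17.79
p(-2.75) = 42.89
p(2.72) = 36.50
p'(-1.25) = -14.28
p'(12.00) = 126.43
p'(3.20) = 32.97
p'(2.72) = 27.88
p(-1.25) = 9.52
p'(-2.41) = -26.60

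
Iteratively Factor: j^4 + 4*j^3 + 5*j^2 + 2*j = (j + 1)*(j^3 + 3*j^2 + 2*j) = j*(j + 1)*(j^2 + 3*j + 2) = j*(j + 1)*(j + 2)*(j + 1)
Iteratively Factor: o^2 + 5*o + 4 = (o + 1)*(o + 4)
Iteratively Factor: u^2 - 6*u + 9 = (u - 3)*(u - 3)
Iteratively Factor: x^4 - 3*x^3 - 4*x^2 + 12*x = (x)*(x^3 - 3*x^2 - 4*x + 12) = x*(x + 2)*(x^2 - 5*x + 6) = x*(x - 2)*(x + 2)*(x - 3)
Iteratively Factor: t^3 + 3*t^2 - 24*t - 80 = (t - 5)*(t^2 + 8*t + 16) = (t - 5)*(t + 4)*(t + 4)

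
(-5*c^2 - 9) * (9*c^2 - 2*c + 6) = -45*c^4 + 10*c^3 - 111*c^2 + 18*c - 54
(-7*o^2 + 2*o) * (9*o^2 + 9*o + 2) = -63*o^4 - 45*o^3 + 4*o^2 + 4*o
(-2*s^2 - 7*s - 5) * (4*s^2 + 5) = -8*s^4 - 28*s^3 - 30*s^2 - 35*s - 25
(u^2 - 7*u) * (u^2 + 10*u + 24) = u^4 + 3*u^3 - 46*u^2 - 168*u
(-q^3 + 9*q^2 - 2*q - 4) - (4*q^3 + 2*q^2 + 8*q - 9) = -5*q^3 + 7*q^2 - 10*q + 5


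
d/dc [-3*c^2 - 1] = -6*c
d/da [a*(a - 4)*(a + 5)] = 3*a^2 + 2*a - 20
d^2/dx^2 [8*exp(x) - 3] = 8*exp(x)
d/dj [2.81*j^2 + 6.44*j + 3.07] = 5.62*j + 6.44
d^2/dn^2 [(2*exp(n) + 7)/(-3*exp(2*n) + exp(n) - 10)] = (-18*exp(4*n) - 258*exp(3*n) + 423*exp(2*n) + 813*exp(n) - 270)*exp(n)/(27*exp(6*n) - 27*exp(5*n) + 279*exp(4*n) - 181*exp(3*n) + 930*exp(2*n) - 300*exp(n) + 1000)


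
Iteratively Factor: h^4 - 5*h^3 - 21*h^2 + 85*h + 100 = (h - 5)*(h^3 - 21*h - 20) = (h - 5)*(h + 1)*(h^2 - h - 20) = (h - 5)*(h + 1)*(h + 4)*(h - 5)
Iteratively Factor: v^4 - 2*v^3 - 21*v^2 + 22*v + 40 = (v - 5)*(v^3 + 3*v^2 - 6*v - 8) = (v - 5)*(v - 2)*(v^2 + 5*v + 4) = (v - 5)*(v - 2)*(v + 1)*(v + 4)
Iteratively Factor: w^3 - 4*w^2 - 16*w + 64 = (w - 4)*(w^2 - 16) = (w - 4)^2*(w + 4)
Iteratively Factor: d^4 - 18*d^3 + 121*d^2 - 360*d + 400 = (d - 5)*(d^3 - 13*d^2 + 56*d - 80) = (d - 5)*(d - 4)*(d^2 - 9*d + 20) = (d - 5)*(d - 4)^2*(d - 5)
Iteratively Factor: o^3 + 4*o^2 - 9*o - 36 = (o + 3)*(o^2 + o - 12) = (o + 3)*(o + 4)*(o - 3)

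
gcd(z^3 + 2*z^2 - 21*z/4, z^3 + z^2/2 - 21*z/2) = z^2 + 7*z/2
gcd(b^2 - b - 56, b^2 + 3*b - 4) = 1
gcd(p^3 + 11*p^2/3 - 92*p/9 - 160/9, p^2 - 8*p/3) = p - 8/3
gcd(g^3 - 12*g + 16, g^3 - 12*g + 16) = g^3 - 12*g + 16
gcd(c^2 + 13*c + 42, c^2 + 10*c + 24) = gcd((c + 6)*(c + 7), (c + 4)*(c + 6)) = c + 6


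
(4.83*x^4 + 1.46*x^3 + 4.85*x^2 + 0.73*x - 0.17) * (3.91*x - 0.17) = 18.8853*x^5 + 4.8875*x^4 + 18.7153*x^3 + 2.0298*x^2 - 0.7888*x + 0.0289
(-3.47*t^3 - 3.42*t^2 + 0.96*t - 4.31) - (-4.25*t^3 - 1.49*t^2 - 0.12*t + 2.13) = 0.78*t^3 - 1.93*t^2 + 1.08*t - 6.44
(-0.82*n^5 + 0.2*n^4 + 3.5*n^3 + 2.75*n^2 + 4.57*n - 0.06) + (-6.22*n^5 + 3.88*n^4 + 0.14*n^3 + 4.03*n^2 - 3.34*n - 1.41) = -7.04*n^5 + 4.08*n^4 + 3.64*n^3 + 6.78*n^2 + 1.23*n - 1.47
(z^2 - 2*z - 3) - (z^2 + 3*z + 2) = -5*z - 5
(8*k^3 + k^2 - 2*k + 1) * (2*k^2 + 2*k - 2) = 16*k^5 + 18*k^4 - 18*k^3 - 4*k^2 + 6*k - 2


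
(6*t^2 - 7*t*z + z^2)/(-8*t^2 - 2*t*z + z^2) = (-6*t^2 + 7*t*z - z^2)/(8*t^2 + 2*t*z - z^2)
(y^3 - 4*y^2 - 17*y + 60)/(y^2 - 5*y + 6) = (y^2 - y - 20)/(y - 2)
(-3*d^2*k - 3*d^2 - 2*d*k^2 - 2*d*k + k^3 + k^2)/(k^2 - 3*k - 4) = (-3*d^2 - 2*d*k + k^2)/(k - 4)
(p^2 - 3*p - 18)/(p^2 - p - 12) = (p - 6)/(p - 4)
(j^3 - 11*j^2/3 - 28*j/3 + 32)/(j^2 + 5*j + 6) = (3*j^2 - 20*j + 32)/(3*(j + 2))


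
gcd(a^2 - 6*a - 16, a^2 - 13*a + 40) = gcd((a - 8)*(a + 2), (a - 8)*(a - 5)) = a - 8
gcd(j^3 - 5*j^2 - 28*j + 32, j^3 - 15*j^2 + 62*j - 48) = j^2 - 9*j + 8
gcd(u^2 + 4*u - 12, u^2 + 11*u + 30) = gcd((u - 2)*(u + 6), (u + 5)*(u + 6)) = u + 6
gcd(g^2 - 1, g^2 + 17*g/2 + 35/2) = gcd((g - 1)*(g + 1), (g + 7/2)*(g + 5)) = 1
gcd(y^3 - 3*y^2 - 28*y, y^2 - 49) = y - 7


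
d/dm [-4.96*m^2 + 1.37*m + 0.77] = 1.37 - 9.92*m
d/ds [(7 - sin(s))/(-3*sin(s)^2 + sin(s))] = (-3*cos(s) + 42/tan(s) - 7*cos(s)/sin(s)^2)/(3*sin(s) - 1)^2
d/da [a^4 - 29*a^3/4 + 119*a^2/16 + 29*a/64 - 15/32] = 4*a^3 - 87*a^2/4 + 119*a/8 + 29/64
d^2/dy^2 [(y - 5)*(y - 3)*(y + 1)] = 6*y - 14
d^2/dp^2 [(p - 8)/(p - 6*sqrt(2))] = 4*(-4 + 3*sqrt(2))/(p - 6*sqrt(2))^3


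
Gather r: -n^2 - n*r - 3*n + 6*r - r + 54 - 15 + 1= -n^2 - 3*n + r*(5 - n) + 40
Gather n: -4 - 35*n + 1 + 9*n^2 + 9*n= 9*n^2 - 26*n - 3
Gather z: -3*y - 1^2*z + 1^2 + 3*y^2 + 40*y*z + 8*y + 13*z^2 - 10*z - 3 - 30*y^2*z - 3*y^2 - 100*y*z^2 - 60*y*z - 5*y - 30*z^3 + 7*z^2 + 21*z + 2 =-30*z^3 + z^2*(20 - 100*y) + z*(-30*y^2 - 20*y + 10)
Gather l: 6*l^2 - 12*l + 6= 6*l^2 - 12*l + 6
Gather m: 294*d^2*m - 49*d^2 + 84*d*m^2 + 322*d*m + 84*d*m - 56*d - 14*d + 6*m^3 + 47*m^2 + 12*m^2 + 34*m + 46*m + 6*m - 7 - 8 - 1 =-49*d^2 - 70*d + 6*m^3 + m^2*(84*d + 59) + m*(294*d^2 + 406*d + 86) - 16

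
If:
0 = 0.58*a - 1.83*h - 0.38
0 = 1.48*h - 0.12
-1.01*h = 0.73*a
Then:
No Solution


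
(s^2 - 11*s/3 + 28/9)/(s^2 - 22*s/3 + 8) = (s - 7/3)/(s - 6)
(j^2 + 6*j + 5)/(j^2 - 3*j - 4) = (j + 5)/(j - 4)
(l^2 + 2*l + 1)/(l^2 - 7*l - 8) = (l + 1)/(l - 8)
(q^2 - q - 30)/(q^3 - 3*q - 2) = (-q^2 + q + 30)/(-q^3 + 3*q + 2)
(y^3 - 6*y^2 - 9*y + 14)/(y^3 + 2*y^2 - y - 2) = (y - 7)/(y + 1)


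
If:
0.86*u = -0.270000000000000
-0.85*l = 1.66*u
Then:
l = 0.61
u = -0.31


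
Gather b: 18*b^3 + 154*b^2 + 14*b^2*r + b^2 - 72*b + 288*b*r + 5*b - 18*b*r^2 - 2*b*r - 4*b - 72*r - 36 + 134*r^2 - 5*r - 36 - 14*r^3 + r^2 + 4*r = 18*b^3 + b^2*(14*r + 155) + b*(-18*r^2 + 286*r - 71) - 14*r^3 + 135*r^2 - 73*r - 72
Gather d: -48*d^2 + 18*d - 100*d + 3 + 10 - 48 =-48*d^2 - 82*d - 35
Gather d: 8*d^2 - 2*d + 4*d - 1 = 8*d^2 + 2*d - 1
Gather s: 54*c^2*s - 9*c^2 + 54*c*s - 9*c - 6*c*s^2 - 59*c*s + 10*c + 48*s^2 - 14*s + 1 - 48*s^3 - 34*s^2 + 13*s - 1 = -9*c^2 + c - 48*s^3 + s^2*(14 - 6*c) + s*(54*c^2 - 5*c - 1)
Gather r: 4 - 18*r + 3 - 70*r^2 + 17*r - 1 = -70*r^2 - r + 6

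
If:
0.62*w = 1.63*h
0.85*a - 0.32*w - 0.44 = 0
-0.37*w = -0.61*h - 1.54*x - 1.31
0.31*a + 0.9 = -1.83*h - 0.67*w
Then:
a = 0.25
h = -0.27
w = -0.72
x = -0.91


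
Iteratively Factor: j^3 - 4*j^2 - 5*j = (j)*(j^2 - 4*j - 5) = j*(j - 5)*(j + 1)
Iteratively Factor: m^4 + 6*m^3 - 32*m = (m + 4)*(m^3 + 2*m^2 - 8*m) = (m - 2)*(m + 4)*(m^2 + 4*m) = m*(m - 2)*(m + 4)*(m + 4)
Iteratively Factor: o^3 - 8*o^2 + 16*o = (o)*(o^2 - 8*o + 16) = o*(o - 4)*(o - 4)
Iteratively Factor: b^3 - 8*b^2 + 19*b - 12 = (b - 1)*(b^2 - 7*b + 12) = (b - 3)*(b - 1)*(b - 4)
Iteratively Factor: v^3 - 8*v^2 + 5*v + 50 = (v - 5)*(v^2 - 3*v - 10) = (v - 5)^2*(v + 2)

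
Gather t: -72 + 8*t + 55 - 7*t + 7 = t - 10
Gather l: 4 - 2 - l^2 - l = -l^2 - l + 2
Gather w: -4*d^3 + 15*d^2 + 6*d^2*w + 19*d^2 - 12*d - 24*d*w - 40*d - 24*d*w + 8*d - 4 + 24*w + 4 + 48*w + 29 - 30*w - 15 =-4*d^3 + 34*d^2 - 44*d + w*(6*d^2 - 48*d + 42) + 14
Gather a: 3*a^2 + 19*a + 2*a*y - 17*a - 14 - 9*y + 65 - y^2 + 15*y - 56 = 3*a^2 + a*(2*y + 2) - y^2 + 6*y - 5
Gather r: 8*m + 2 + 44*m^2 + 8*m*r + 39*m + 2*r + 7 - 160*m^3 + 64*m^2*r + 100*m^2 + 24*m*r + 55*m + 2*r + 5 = -160*m^3 + 144*m^2 + 102*m + r*(64*m^2 + 32*m + 4) + 14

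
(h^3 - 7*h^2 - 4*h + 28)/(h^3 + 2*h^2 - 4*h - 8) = (h - 7)/(h + 2)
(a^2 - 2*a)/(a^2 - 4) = a/(a + 2)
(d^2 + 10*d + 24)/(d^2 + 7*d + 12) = (d + 6)/(d + 3)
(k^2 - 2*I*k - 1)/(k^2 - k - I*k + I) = (k - I)/(k - 1)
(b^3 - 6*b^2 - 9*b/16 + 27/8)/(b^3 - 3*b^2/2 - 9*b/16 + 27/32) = 2*(b - 6)/(2*b - 3)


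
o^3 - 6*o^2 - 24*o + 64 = (o - 8)*(o - 2)*(o + 4)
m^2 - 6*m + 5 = (m - 5)*(m - 1)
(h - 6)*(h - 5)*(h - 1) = h^3 - 12*h^2 + 41*h - 30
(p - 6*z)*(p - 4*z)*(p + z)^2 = p^4 - 8*p^3*z + 5*p^2*z^2 + 38*p*z^3 + 24*z^4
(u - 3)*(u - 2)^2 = u^3 - 7*u^2 + 16*u - 12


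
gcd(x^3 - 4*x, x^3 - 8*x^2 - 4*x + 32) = x^2 - 4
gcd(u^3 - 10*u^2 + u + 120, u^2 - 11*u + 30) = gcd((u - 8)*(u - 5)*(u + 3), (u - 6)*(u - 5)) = u - 5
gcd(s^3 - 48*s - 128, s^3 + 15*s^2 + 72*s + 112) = s^2 + 8*s + 16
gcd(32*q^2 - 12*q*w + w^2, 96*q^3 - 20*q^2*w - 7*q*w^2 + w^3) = 8*q - w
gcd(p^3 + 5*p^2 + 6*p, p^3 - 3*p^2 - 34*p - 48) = p^2 + 5*p + 6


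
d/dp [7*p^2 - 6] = 14*p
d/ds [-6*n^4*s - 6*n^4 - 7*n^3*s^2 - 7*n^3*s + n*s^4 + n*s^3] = n*(-6*n^3 - 14*n^2*s - 7*n^2 + 4*s^3 + 3*s^2)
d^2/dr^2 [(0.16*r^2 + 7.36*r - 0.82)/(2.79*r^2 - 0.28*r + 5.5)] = (114.831936*r^3 - 53.028972*r^2 - 673.791696*r + 57.386024)/(21.717639*r^6 - 6.538644*r^5 + 129.093858*r^4 - 25.801552*r^3 + 254.4861*r^2 - 25.41*r + 166.375)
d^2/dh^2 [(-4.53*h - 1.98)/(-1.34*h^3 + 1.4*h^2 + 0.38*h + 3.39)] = (48.804408*h^5 - 8.32622400000002*h^4 - 37.060728*h^3 + 264.17124*h^2 - 68.710032*h - 29.893428)/(2.406104*h^9 - 7.54152*h^8 + 5.832216*h^7 - 16.727972*h^6 + 36.503928*h^5 - 10.182552*h^4 + 35.32249*h^3 - 49.735368*h^2 - 13.100994*h - 38.958219)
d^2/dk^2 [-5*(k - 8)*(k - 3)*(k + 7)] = 40 - 30*k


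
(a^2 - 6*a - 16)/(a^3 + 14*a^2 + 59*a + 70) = (a - 8)/(a^2 + 12*a + 35)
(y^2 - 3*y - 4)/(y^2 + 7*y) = (y^2 - 3*y - 4)/(y*(y + 7))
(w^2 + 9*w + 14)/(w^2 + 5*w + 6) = (w + 7)/(w + 3)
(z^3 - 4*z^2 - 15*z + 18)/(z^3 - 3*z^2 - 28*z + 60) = (z^2 + 2*z - 3)/(z^2 + 3*z - 10)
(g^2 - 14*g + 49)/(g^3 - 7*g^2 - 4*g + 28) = (g - 7)/(g^2 - 4)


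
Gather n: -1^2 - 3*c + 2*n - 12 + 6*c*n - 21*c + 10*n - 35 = -24*c + n*(6*c + 12) - 48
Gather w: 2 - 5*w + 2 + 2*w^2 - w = 2*w^2 - 6*w + 4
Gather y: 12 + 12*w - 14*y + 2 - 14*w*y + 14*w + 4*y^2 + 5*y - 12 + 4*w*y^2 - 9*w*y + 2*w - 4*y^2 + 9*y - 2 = 4*w*y^2 - 23*w*y + 28*w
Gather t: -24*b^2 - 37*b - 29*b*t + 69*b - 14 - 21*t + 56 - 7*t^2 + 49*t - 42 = -24*b^2 + 32*b - 7*t^2 + t*(28 - 29*b)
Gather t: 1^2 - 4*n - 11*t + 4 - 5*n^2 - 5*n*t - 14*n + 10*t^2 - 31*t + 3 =-5*n^2 - 18*n + 10*t^2 + t*(-5*n - 42) + 8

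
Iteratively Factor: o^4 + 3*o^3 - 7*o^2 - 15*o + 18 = (o - 1)*(o^3 + 4*o^2 - 3*o - 18) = (o - 1)*(o + 3)*(o^2 + o - 6) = (o - 1)*(o + 3)^2*(o - 2)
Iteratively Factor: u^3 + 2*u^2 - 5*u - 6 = (u - 2)*(u^2 + 4*u + 3) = (u - 2)*(u + 3)*(u + 1)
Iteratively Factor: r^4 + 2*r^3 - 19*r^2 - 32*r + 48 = (r - 4)*(r^3 + 6*r^2 + 5*r - 12) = (r - 4)*(r + 4)*(r^2 + 2*r - 3) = (r - 4)*(r + 3)*(r + 4)*(r - 1)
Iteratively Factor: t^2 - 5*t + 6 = (t - 3)*(t - 2)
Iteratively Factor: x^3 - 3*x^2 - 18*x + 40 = (x - 5)*(x^2 + 2*x - 8) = (x - 5)*(x + 4)*(x - 2)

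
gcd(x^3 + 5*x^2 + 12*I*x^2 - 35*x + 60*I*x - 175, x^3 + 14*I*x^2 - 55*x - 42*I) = x + 7*I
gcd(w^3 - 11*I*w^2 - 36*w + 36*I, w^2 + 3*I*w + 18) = w - 3*I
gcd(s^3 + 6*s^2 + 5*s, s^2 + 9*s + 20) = s + 5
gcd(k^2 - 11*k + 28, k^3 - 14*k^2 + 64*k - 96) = k - 4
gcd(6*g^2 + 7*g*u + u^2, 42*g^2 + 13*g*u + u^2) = 6*g + u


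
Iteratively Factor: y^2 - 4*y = (y)*(y - 4)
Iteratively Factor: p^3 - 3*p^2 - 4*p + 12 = (p - 3)*(p^2 - 4) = (p - 3)*(p - 2)*(p + 2)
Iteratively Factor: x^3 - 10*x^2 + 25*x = (x - 5)*(x^2 - 5*x) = (x - 5)^2*(x)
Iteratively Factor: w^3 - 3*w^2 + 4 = (w - 2)*(w^2 - w - 2) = (w - 2)*(w + 1)*(w - 2)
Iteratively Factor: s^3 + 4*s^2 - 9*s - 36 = (s + 3)*(s^2 + s - 12) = (s + 3)*(s + 4)*(s - 3)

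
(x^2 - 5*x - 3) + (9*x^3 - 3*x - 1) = 9*x^3 + x^2 - 8*x - 4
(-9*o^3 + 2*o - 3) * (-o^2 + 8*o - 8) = 9*o^5 - 72*o^4 + 70*o^3 + 19*o^2 - 40*o + 24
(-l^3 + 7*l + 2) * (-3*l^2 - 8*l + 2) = 3*l^5 + 8*l^4 - 23*l^3 - 62*l^2 - 2*l + 4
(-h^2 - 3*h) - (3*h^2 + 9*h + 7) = -4*h^2 - 12*h - 7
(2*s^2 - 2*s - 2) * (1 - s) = -2*s^3 + 4*s^2 - 2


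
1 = 1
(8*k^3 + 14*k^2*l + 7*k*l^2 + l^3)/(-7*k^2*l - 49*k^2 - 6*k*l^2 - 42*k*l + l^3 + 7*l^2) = (-8*k^2 - 6*k*l - l^2)/(7*k*l + 49*k - l^2 - 7*l)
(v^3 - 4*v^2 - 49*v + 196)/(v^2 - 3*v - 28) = (v^2 + 3*v - 28)/(v + 4)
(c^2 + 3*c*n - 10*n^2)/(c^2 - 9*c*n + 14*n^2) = (c + 5*n)/(c - 7*n)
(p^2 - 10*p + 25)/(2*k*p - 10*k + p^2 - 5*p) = (p - 5)/(2*k + p)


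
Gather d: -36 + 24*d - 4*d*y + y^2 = d*(24 - 4*y) + y^2 - 36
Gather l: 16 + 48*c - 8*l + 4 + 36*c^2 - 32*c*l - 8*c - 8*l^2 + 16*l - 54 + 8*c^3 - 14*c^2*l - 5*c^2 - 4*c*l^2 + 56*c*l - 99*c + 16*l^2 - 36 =8*c^3 + 31*c^2 - 59*c + l^2*(8 - 4*c) + l*(-14*c^2 + 24*c + 8) - 70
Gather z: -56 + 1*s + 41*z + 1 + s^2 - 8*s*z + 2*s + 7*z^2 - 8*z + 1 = s^2 + 3*s + 7*z^2 + z*(33 - 8*s) - 54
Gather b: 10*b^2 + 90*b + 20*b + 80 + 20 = 10*b^2 + 110*b + 100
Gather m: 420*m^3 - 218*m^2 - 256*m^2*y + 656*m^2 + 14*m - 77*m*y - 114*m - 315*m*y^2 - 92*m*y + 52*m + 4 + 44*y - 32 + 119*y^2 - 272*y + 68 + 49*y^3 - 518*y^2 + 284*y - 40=420*m^3 + m^2*(438 - 256*y) + m*(-315*y^2 - 169*y - 48) + 49*y^3 - 399*y^2 + 56*y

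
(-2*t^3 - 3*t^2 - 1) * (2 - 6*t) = 12*t^4 + 14*t^3 - 6*t^2 + 6*t - 2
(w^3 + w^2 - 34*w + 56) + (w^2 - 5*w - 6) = w^3 + 2*w^2 - 39*w + 50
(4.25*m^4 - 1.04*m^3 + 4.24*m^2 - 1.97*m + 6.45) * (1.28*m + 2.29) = 5.44*m^5 + 8.4013*m^4 + 3.0456*m^3 + 7.188*m^2 + 3.7447*m + 14.7705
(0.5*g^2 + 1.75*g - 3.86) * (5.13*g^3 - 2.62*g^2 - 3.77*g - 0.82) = 2.565*g^5 + 7.6675*g^4 - 26.2718*g^3 + 3.1057*g^2 + 13.1172*g + 3.1652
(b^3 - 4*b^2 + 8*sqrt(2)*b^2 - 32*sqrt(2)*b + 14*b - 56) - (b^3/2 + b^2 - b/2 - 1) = b^3/2 - 5*b^2 + 8*sqrt(2)*b^2 - 32*sqrt(2)*b + 29*b/2 - 55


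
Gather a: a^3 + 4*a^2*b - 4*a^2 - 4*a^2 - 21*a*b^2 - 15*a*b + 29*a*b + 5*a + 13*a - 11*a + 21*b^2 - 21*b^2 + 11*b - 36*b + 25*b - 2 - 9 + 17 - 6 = a^3 + a^2*(4*b - 8) + a*(-21*b^2 + 14*b + 7)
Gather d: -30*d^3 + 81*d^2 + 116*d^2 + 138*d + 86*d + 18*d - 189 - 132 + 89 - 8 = -30*d^3 + 197*d^2 + 242*d - 240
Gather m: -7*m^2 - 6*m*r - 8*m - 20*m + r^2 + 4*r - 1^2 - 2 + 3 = -7*m^2 + m*(-6*r - 28) + r^2 + 4*r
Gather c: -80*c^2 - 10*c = -80*c^2 - 10*c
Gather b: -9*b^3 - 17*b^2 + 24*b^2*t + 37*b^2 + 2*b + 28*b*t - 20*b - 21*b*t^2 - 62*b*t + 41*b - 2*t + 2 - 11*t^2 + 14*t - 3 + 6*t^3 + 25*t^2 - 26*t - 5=-9*b^3 + b^2*(24*t + 20) + b*(-21*t^2 - 34*t + 23) + 6*t^3 + 14*t^2 - 14*t - 6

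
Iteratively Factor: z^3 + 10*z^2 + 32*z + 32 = (z + 4)*(z^2 + 6*z + 8) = (z + 4)^2*(z + 2)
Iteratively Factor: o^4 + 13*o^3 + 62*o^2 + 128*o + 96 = (o + 2)*(o^3 + 11*o^2 + 40*o + 48) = (o + 2)*(o + 4)*(o^2 + 7*o + 12) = (o + 2)*(o + 3)*(o + 4)*(o + 4)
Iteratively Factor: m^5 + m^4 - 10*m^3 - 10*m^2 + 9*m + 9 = (m - 1)*(m^4 + 2*m^3 - 8*m^2 - 18*m - 9) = (m - 1)*(m + 1)*(m^3 + m^2 - 9*m - 9) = (m - 3)*(m - 1)*(m + 1)*(m^2 + 4*m + 3) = (m - 3)*(m - 1)*(m + 1)*(m + 3)*(m + 1)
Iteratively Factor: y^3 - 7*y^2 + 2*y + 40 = (y - 4)*(y^2 - 3*y - 10) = (y - 5)*(y - 4)*(y + 2)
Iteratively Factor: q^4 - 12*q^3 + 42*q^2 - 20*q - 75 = (q - 3)*(q^3 - 9*q^2 + 15*q + 25) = (q - 5)*(q - 3)*(q^2 - 4*q - 5) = (q - 5)^2*(q - 3)*(q + 1)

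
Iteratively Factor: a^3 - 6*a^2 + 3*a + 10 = (a + 1)*(a^2 - 7*a + 10) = (a - 5)*(a + 1)*(a - 2)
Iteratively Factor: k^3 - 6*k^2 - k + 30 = (k - 5)*(k^2 - k - 6) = (k - 5)*(k + 2)*(k - 3)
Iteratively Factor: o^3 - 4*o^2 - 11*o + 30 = (o - 5)*(o^2 + o - 6) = (o - 5)*(o - 2)*(o + 3)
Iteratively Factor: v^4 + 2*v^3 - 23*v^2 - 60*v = (v - 5)*(v^3 + 7*v^2 + 12*v) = (v - 5)*(v + 3)*(v^2 + 4*v) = (v - 5)*(v + 3)*(v + 4)*(v)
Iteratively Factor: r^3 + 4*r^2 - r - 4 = (r - 1)*(r^2 + 5*r + 4) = (r - 1)*(r + 1)*(r + 4)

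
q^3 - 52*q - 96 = (q - 8)*(q + 2)*(q + 6)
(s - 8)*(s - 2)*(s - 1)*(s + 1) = s^4 - 10*s^3 + 15*s^2 + 10*s - 16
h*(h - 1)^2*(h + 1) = h^4 - h^3 - h^2 + h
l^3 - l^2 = l^2*(l - 1)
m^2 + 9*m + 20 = (m + 4)*(m + 5)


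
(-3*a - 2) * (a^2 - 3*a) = -3*a^3 + 7*a^2 + 6*a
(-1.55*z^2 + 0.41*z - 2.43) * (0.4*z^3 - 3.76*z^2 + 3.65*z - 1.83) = -0.62*z^5 + 5.992*z^4 - 8.1711*z^3 + 13.4698*z^2 - 9.6198*z + 4.4469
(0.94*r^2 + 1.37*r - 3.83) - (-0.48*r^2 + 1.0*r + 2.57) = 1.42*r^2 + 0.37*r - 6.4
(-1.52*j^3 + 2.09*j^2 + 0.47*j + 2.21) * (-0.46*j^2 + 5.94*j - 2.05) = 0.6992*j^5 - 9.9902*j^4 + 15.3144*j^3 - 2.5093*j^2 + 12.1639*j - 4.5305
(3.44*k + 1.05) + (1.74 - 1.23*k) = 2.21*k + 2.79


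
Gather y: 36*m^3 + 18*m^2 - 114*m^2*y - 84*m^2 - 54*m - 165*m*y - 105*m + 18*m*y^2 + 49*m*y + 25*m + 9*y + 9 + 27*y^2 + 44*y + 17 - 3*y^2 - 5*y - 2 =36*m^3 - 66*m^2 - 134*m + y^2*(18*m + 24) + y*(-114*m^2 - 116*m + 48) + 24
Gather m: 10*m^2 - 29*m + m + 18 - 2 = 10*m^2 - 28*m + 16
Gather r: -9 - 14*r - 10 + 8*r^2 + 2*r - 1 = 8*r^2 - 12*r - 20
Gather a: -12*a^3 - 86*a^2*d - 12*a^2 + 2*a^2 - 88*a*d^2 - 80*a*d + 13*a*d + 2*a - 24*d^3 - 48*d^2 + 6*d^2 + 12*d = -12*a^3 + a^2*(-86*d - 10) + a*(-88*d^2 - 67*d + 2) - 24*d^3 - 42*d^2 + 12*d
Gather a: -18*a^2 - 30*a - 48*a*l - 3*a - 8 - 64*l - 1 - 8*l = -18*a^2 + a*(-48*l - 33) - 72*l - 9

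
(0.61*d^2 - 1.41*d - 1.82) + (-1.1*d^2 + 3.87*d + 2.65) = -0.49*d^2 + 2.46*d + 0.83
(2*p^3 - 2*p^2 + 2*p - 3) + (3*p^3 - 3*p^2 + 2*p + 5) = 5*p^3 - 5*p^2 + 4*p + 2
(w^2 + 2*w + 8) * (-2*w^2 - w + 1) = -2*w^4 - 5*w^3 - 17*w^2 - 6*w + 8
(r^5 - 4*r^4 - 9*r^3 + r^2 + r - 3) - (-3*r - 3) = r^5 - 4*r^4 - 9*r^3 + r^2 + 4*r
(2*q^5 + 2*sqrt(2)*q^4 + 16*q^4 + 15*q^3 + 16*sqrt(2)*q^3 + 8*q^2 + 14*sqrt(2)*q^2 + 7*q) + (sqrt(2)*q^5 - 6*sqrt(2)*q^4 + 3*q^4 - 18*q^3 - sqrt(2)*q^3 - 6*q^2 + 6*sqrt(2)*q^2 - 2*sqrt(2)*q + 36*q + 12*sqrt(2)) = sqrt(2)*q^5 + 2*q^5 - 4*sqrt(2)*q^4 + 19*q^4 - 3*q^3 + 15*sqrt(2)*q^3 + 2*q^2 + 20*sqrt(2)*q^2 - 2*sqrt(2)*q + 43*q + 12*sqrt(2)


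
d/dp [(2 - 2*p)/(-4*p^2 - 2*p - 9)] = 2*(-4*p^2 + 8*p + 11)/(16*p^4 + 16*p^3 + 76*p^2 + 36*p + 81)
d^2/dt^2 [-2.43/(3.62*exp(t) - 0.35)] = (-31.843692*exp(t) - 3.07881)*exp(t)/(3.62*exp(t) - 0.35)^3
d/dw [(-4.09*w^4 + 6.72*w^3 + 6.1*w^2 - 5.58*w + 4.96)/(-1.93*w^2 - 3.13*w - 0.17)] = (15.7874*w^5 + 25.4355*w^4 - 39.286*w^3 - 33.2896*w^2 + 17.0716*w + 16.4734)/(3.7249*w^4 + 12.0818*w^3 + 10.4531*w^2 + 1.0642*w + 0.0289)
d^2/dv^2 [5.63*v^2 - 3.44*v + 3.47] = 11.2600000000000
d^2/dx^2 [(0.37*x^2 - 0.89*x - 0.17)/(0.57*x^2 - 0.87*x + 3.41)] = (-1.11022302462516e-16*x^4 - 0.211356*x^3 - 4.646412*x^2 + 10.885176*x + 3.72758)/(0.185193*x^6 - 0.847989*x^5 + 4.618026*x^4 - 10.804617*x^3 + 27.627138*x^2 - 30.349341*x + 39.651821)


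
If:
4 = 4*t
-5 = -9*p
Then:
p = 5/9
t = 1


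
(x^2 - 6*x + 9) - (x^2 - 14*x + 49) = 8*x - 40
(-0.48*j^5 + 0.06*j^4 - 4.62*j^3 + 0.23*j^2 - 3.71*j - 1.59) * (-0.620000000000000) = 0.2976*j^5 - 0.0372*j^4 + 2.8644*j^3 - 0.1426*j^2 + 2.3002*j + 0.9858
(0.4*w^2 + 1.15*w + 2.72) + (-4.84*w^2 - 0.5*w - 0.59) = -4.44*w^2 + 0.65*w + 2.13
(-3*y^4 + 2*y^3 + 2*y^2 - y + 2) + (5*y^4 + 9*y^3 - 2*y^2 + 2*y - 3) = 2*y^4 + 11*y^3 + y - 1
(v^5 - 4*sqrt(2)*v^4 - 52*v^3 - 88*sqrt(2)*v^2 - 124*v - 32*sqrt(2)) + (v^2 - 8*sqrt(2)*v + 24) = v^5 - 4*sqrt(2)*v^4 - 52*v^3 - 88*sqrt(2)*v^2 + v^2 - 124*v - 8*sqrt(2)*v - 32*sqrt(2) + 24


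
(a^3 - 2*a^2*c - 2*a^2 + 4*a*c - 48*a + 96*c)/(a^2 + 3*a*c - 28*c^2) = (a^3 - 2*a^2*c - 2*a^2 + 4*a*c - 48*a + 96*c)/(a^2 + 3*a*c - 28*c^2)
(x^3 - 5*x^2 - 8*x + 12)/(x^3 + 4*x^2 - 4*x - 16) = (x^2 - 7*x + 6)/(x^2 + 2*x - 8)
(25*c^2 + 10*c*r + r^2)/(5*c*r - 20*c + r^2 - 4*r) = (5*c + r)/(r - 4)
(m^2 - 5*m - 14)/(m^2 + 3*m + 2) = (m - 7)/(m + 1)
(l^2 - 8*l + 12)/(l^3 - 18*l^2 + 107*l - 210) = (l - 2)/(l^2 - 12*l + 35)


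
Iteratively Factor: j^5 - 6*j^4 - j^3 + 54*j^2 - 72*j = (j)*(j^4 - 6*j^3 - j^2 + 54*j - 72) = j*(j + 3)*(j^3 - 9*j^2 + 26*j - 24) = j*(j - 3)*(j + 3)*(j^2 - 6*j + 8) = j*(j - 4)*(j - 3)*(j + 3)*(j - 2)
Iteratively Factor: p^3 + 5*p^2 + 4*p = (p)*(p^2 + 5*p + 4) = p*(p + 1)*(p + 4)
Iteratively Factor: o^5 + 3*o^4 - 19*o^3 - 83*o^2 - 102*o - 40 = (o + 1)*(o^4 + 2*o^3 - 21*o^2 - 62*o - 40) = (o + 1)*(o + 2)*(o^3 - 21*o - 20) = (o + 1)^2*(o + 2)*(o^2 - o - 20) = (o - 5)*(o + 1)^2*(o + 2)*(o + 4)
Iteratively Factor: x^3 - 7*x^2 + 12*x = (x - 3)*(x^2 - 4*x) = (x - 4)*(x - 3)*(x)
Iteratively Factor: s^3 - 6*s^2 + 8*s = (s - 4)*(s^2 - 2*s) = s*(s - 4)*(s - 2)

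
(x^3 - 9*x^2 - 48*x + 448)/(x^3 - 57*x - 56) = (x - 8)/(x + 1)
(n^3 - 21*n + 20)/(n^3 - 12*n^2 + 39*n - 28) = (n + 5)/(n - 7)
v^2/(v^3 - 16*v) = v/(v^2 - 16)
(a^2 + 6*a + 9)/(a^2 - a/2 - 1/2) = 2*(a^2 + 6*a + 9)/(2*a^2 - a - 1)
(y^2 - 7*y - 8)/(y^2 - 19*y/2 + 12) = 2*(y + 1)/(2*y - 3)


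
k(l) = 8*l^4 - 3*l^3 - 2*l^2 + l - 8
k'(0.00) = 1.00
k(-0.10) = -8.12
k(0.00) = -8.00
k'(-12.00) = -56543.00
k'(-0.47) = -2.43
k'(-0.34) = 0.06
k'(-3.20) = -1126.94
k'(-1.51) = -123.66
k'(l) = 32*l^3 - 9*l^2 - 4*l + 1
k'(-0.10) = 1.28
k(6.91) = 17152.64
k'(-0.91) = -26.93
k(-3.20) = 905.48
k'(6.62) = 8863.86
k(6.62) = 14405.24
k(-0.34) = -8.35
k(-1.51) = 37.85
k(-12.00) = 170764.00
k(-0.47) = -8.21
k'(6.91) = 10101.69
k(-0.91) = -2.82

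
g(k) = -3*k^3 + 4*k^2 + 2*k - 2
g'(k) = -9*k^2 + 8*k + 2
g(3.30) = -59.65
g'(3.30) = -69.61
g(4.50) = -185.38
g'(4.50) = -144.25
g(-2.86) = 95.18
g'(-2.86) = -94.50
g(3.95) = -116.58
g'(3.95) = -106.82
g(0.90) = 0.85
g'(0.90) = 1.91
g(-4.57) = 358.73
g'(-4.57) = -222.52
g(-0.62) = -0.99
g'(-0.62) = -6.42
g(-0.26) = -2.20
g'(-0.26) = -0.69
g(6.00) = -494.00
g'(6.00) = -274.00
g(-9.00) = 2491.00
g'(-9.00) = -799.00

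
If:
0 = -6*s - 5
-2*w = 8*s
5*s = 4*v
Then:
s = -5/6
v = -25/24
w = 10/3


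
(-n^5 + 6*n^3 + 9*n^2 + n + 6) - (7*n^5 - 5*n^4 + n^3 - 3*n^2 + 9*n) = -8*n^5 + 5*n^4 + 5*n^3 + 12*n^2 - 8*n + 6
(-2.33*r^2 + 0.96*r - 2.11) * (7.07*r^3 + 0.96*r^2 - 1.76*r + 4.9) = -16.4731*r^5 + 4.5504*r^4 - 9.8953*r^3 - 15.1322*r^2 + 8.4176*r - 10.339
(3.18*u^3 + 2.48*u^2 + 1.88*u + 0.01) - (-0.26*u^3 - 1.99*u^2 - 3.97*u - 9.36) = 3.44*u^3 + 4.47*u^2 + 5.85*u + 9.37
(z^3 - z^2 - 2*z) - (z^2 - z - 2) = z^3 - 2*z^2 - z + 2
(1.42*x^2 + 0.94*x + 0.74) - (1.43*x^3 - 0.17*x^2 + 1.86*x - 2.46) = -1.43*x^3 + 1.59*x^2 - 0.92*x + 3.2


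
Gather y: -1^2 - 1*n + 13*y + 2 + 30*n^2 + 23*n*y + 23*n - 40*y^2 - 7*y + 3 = 30*n^2 + 22*n - 40*y^2 + y*(23*n + 6) + 4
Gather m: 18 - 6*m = 18 - 6*m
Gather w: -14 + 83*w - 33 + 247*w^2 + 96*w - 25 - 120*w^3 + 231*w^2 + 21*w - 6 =-120*w^3 + 478*w^2 + 200*w - 78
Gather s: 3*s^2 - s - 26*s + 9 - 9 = 3*s^2 - 27*s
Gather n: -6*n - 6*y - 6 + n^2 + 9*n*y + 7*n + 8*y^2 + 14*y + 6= n^2 + n*(9*y + 1) + 8*y^2 + 8*y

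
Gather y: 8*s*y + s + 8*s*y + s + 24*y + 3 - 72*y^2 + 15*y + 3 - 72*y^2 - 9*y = 2*s - 144*y^2 + y*(16*s + 30) + 6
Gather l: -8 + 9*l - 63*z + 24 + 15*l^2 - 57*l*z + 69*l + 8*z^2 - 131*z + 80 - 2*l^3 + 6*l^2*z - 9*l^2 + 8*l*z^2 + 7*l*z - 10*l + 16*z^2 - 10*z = -2*l^3 + l^2*(6*z + 6) + l*(8*z^2 - 50*z + 68) + 24*z^2 - 204*z + 96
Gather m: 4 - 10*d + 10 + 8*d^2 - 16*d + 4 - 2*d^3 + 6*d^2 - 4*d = -2*d^3 + 14*d^2 - 30*d + 18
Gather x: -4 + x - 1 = x - 5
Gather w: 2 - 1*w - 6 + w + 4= 0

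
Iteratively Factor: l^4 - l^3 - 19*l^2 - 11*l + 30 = (l - 1)*(l^3 - 19*l - 30) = (l - 5)*(l - 1)*(l^2 + 5*l + 6) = (l - 5)*(l - 1)*(l + 3)*(l + 2)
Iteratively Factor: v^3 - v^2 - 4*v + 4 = (v + 2)*(v^2 - 3*v + 2) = (v - 1)*(v + 2)*(v - 2)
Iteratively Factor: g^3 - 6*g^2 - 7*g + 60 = (g + 3)*(g^2 - 9*g + 20) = (g - 5)*(g + 3)*(g - 4)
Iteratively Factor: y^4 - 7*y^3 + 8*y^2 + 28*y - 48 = (y - 4)*(y^3 - 3*y^2 - 4*y + 12) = (y - 4)*(y - 3)*(y^2 - 4) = (y - 4)*(y - 3)*(y - 2)*(y + 2)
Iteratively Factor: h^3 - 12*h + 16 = (h - 2)*(h^2 + 2*h - 8) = (h - 2)^2*(h + 4)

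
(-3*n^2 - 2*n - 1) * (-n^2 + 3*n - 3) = 3*n^4 - 7*n^3 + 4*n^2 + 3*n + 3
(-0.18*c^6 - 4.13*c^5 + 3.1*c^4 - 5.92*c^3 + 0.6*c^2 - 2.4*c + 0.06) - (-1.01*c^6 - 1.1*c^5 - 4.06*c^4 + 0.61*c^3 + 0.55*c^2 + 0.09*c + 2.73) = 0.83*c^6 - 3.03*c^5 + 7.16*c^4 - 6.53*c^3 + 0.0499999999999999*c^2 - 2.49*c - 2.67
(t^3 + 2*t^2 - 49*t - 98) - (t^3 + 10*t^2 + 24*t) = -8*t^2 - 73*t - 98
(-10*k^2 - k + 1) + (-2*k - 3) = -10*k^2 - 3*k - 2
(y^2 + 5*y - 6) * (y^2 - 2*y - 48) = y^4 + 3*y^3 - 64*y^2 - 228*y + 288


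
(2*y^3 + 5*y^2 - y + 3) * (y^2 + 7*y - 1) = 2*y^5 + 19*y^4 + 32*y^3 - 9*y^2 + 22*y - 3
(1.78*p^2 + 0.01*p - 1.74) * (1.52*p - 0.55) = 2.7056*p^3 - 0.9638*p^2 - 2.6503*p + 0.957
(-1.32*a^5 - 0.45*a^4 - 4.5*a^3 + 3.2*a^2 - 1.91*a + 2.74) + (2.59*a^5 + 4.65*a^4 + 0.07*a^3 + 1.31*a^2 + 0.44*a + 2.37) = 1.27*a^5 + 4.2*a^4 - 4.43*a^3 + 4.51*a^2 - 1.47*a + 5.11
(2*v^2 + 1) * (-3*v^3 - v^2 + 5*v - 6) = -6*v^5 - 2*v^4 + 7*v^3 - 13*v^2 + 5*v - 6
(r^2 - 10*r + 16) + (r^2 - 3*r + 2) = 2*r^2 - 13*r + 18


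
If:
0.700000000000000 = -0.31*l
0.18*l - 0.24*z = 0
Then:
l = -2.26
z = -1.69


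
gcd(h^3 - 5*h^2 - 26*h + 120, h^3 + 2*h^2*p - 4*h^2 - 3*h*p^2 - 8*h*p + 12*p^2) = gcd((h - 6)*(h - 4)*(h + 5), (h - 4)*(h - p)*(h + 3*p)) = h - 4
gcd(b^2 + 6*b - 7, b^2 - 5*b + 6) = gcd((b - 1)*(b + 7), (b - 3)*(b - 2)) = 1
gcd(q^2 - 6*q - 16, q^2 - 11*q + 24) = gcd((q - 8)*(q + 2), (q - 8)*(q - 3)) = q - 8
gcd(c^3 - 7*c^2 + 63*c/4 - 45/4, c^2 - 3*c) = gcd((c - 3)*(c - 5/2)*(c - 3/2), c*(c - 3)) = c - 3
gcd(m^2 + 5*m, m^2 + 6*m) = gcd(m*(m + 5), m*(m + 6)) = m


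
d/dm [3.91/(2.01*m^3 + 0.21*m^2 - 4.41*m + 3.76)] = (-23.5773*m^2 - 1.6422*m + 17.2431)/(2.01*m^3 + 0.21*m^2 - 4.41*m + 3.76)^2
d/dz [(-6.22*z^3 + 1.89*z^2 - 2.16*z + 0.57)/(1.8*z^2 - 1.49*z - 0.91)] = (-11.196*z^4 + 18.5356*z^3 + 18.0525*z^2 - 5.4918*z + 2.8149)/(3.24*z^4 - 5.364*z^3 - 1.0559*z^2 + 2.7118*z + 0.8281)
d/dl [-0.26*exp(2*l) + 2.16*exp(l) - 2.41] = (2.16 - 0.52*exp(l))*exp(l)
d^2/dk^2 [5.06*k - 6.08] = 0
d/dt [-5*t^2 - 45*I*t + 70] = -10*t - 45*I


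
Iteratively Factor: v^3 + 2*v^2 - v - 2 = (v - 1)*(v^2 + 3*v + 2) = (v - 1)*(v + 2)*(v + 1)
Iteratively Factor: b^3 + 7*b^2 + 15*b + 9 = (b + 3)*(b^2 + 4*b + 3) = (b + 3)^2*(b + 1)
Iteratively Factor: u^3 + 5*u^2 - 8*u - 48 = (u + 4)*(u^2 + u - 12) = (u + 4)^2*(u - 3)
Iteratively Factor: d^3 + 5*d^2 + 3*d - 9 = (d + 3)*(d^2 + 2*d - 3) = (d + 3)^2*(d - 1)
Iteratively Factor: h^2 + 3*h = (h)*(h + 3)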